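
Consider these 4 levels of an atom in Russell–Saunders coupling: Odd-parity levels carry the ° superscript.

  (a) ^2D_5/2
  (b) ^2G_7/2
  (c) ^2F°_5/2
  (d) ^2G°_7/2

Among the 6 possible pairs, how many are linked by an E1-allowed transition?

3

(a)–(b): forbidden (parity, ΔL).
(a)–(c): allowed.
(a)–(d): forbidden (ΔL).
(b)–(c): allowed.
(b)–(d): allowed.
(c)–(d): forbidden (parity).
Allowed pairs: 3 of 6.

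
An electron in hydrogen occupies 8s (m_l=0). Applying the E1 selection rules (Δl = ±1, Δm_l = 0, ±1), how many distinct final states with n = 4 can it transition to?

E1 requires Δl = ±1, so l_f ∈ {-1, 1}; with 0 ≤ l_f ≤ n_f−1 = 3, the allowed l_f values are {1}.
For l_f = 1: m_f ∈ {m_i−1, m_i, m_i+1} ∩ [−1, 1] = {-1, 0, 1} → 3 states.
Total: 3.

3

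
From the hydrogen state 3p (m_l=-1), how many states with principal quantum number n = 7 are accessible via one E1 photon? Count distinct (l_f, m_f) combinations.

E1 requires Δl = ±1, so l_f ∈ {0, 2}; with 0 ≤ l_f ≤ n_f−1 = 6, the allowed l_f values are {0, 2}.
For l_f = 0: m_f ∈ {m_i−1, m_i, m_i+1} ∩ [−0, 0] = {0} → 1 state.
For l_f = 2: m_f ∈ {m_i−1, m_i, m_i+1} ∩ [−2, 2] = {-2, -1, 0} → 3 states.
Total: 4.

4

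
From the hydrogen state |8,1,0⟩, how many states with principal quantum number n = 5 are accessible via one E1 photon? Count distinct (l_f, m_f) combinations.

E1 requires Δl = ±1, so l_f ∈ {0, 2}; with 0 ≤ l_f ≤ n_f−1 = 4, the allowed l_f values are {0, 2}.
For l_f = 0: m_f ∈ {m_i−1, m_i, m_i+1} ∩ [−0, 0] = {0} → 1 state.
For l_f = 2: m_f ∈ {m_i−1, m_i, m_i+1} ∩ [−2, 2] = {-1, 0, 1} → 3 states.
Total: 4.

4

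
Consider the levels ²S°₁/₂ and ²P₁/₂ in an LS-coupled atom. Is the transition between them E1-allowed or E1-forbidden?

allowed

Initial level: S=1/2, L=0, J=1/2, parity odd. Final level: S=1/2, L=1, J=1/2, parity even.
Parity must change: odd → even — ok.
ΔS = 0: S: 1/2 → 1/2 — ok.
ΔL = 0, ±1 (not L=0↔0): L: 0 → 1, ΔL = +1 — ok.
ΔJ = 0, ±1 (not J=0↔0): J: 1/2 → 1/2, ΔJ = +0 — ok.
All four E1 rules are satisfied.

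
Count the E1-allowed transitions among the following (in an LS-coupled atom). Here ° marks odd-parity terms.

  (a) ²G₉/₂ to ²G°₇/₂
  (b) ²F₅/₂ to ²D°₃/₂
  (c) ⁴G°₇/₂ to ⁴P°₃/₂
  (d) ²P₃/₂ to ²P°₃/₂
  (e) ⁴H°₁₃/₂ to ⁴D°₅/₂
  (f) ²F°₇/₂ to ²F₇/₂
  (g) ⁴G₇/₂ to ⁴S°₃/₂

(a) allowed
(b) allowed
(c) forbidden (parity, ΔL, ΔJ fail)
(d) allowed
(e) forbidden (parity, ΔL, ΔJ fail)
(f) allowed
(g) forbidden (ΔL, ΔJ fail)
Total allowed: 4 of 7.

4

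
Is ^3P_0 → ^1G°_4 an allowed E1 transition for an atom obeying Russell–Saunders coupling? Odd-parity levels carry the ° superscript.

forbidden

Reading off the term symbols: S 1→0, L 1→4, J 0→4, parity even→odd.
Parity must change: even → odd — passes.
ΔS = 0: S: 1 → 0 — fails.
ΔL = 0, ±1 (not L=0↔0): L: 1 → 4, ΔL = +3 — fails.
ΔJ = 0, ±1 (not J=0↔0): J: 0 → 4, ΔJ = +4 — fails.
Rule(s) violated: ΔS, ΔL, ΔJ.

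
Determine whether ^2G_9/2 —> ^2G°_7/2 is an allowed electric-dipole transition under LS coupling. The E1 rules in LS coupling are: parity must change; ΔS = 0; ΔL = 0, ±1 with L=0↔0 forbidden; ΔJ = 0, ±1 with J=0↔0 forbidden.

allowed

Reading off the term symbols: S 1/2→1/2, L 4→4, J 9/2→7/2, parity even→odd.
Parity must change: even → odd — passes.
ΔS = 0: S: 1/2 → 1/2 — passes.
ΔL = 0, ±1 (not L=0↔0): L: 4 → 4, ΔL = +0 — passes.
ΔJ = 0, ±1 (not J=0↔0): J: 9/2 → 7/2, ΔJ = -1 — passes.
All four E1 rules are satisfied.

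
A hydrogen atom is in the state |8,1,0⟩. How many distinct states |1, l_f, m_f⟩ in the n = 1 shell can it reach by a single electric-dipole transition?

E1 requires Δl = ±1, so l_f ∈ {0, 2}; with 0 ≤ l_f ≤ n_f−1 = 0, the allowed l_f values are {0}.
For l_f = 0: m_f ∈ {m_i−1, m_i, m_i+1} ∩ [−0, 0] = {0} → 1 state.
Total: 1.

1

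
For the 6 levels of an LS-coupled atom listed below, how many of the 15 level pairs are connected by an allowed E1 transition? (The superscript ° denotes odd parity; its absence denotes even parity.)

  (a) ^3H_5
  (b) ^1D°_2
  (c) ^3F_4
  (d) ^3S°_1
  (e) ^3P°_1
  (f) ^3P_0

2

(a)–(b): forbidden (ΔS, ΔL, ΔJ).
(a)–(c): forbidden (parity, ΔL).
(a)–(d): forbidden (ΔL, ΔJ).
(a)–(e): forbidden (ΔL, ΔJ).
(a)–(f): forbidden (parity, ΔL, ΔJ).
(b)–(c): forbidden (ΔS, ΔJ).
(b)–(d): forbidden (parity, ΔS, ΔL).
(b)–(e): forbidden (parity, ΔS).
(b)–(f): forbidden (ΔS, ΔJ).
(c)–(d): forbidden (ΔL, ΔJ).
(c)–(e): forbidden (ΔL, ΔJ).
(c)–(f): forbidden (parity, ΔL, ΔJ).
(d)–(e): forbidden (parity).
(d)–(f): allowed.
(e)–(f): allowed.
Allowed pairs: 2 of 15.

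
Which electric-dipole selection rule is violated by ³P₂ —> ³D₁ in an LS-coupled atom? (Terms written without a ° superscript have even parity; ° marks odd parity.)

parity

Parity must change: even → even — fails.
ΔS = 0: S: 1 → 1 — passes.
ΔL = 0, ±1 (not L=0↔0): L: 1 → 2, ΔL = +1 — passes.
ΔJ = 0, ±1 (not J=0↔0): J: 2 → 1, ΔJ = -1 — passes.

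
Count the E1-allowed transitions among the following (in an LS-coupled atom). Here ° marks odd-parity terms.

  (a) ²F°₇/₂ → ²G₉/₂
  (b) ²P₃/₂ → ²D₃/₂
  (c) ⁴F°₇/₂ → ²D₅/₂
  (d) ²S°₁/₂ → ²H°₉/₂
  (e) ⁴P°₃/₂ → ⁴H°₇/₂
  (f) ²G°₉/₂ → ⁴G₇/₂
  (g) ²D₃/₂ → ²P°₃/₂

(a) allowed
(b) forbidden (parity fails)
(c) forbidden (ΔS fails)
(d) forbidden (parity, ΔL, ΔJ fail)
(e) forbidden (parity, ΔL, ΔJ fail)
(f) forbidden (ΔS fails)
(g) allowed
Total allowed: 2 of 7.

2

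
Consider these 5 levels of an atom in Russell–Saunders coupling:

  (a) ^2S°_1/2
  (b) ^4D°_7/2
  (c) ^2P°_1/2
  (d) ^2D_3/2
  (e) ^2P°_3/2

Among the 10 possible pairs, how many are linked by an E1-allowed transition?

(a)–(b): forbidden (parity, ΔS, ΔL, ΔJ).
(a)–(c): forbidden (parity).
(a)–(d): forbidden (ΔL).
(a)–(e): forbidden (parity).
(b)–(c): forbidden (parity, ΔS, ΔJ).
(b)–(d): forbidden (ΔS, ΔJ).
(b)–(e): forbidden (parity, ΔS, ΔJ).
(c)–(d): allowed.
(c)–(e): forbidden (parity).
(d)–(e): allowed.
Allowed pairs: 2 of 10.

2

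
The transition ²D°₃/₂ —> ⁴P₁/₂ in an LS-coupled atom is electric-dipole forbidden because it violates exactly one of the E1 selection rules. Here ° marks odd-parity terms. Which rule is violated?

Parity must change: odd → even — satisfied.
ΔS = 0: S: 1/2 → 3/2 — violated.
ΔL = 0, ±1 (not L=0↔0): L: 2 → 1, ΔL = -1 — satisfied.
ΔJ = 0, ±1 (not J=0↔0): J: 3/2 → 1/2, ΔJ = -1 — satisfied.

the ΔS = 0 rule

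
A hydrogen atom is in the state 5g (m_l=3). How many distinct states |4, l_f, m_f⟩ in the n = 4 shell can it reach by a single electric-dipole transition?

E1 requires Δl = ±1, so l_f ∈ {3, 5}; with 0 ≤ l_f ≤ n_f−1 = 3, the allowed l_f values are {3}.
For l_f = 3: m_f ∈ {m_i−1, m_i, m_i+1} ∩ [−3, 3] = {2, 3} → 2 states.
Total: 2.

2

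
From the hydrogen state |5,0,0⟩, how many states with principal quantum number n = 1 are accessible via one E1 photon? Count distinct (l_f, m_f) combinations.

E1 requires l_f ∈ {-1, 1}, but neither lies in [0, 0], so no final state is reachable.
Total: 0.

0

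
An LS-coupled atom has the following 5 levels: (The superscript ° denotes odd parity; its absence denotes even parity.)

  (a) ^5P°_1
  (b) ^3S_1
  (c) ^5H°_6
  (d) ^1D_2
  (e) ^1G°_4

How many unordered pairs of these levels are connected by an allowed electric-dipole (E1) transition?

(a)–(b): forbidden (ΔS).
(a)–(c): forbidden (parity, ΔL, ΔJ).
(a)–(d): forbidden (ΔS).
(a)–(e): forbidden (parity, ΔS, ΔL, ΔJ).
(b)–(c): forbidden (ΔS, ΔL, ΔJ).
(b)–(d): forbidden (parity, ΔS, ΔL).
(b)–(e): forbidden (ΔS, ΔL, ΔJ).
(c)–(d): forbidden (ΔS, ΔL, ΔJ).
(c)–(e): forbidden (parity, ΔS, ΔJ).
(d)–(e): forbidden (ΔL, ΔJ).
Allowed pairs: 0 of 10.

0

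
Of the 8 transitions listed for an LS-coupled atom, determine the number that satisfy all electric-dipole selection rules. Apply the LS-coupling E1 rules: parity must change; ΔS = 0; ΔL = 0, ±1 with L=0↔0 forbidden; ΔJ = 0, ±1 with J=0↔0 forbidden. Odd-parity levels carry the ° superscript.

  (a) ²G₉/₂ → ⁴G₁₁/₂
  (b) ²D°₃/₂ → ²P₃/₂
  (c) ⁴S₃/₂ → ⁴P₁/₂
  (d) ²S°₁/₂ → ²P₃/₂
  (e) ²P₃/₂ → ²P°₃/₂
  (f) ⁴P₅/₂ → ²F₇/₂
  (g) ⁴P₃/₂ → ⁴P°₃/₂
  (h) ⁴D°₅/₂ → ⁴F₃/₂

5

(a) forbidden (parity, ΔS fail)
(b) allowed
(c) forbidden (parity fails)
(d) allowed
(e) allowed
(f) forbidden (parity, ΔS, ΔL fail)
(g) allowed
(h) allowed
Total allowed: 5 of 8.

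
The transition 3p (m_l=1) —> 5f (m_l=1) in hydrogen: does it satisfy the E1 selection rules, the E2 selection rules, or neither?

Δl = 3 − 1 = +2; l_i + l_f = 4.
Δm_l = +0.
E1 (Δl = ±1, |Δm_l| ≤ 1): not satisfied.
E2 (Δl = 0,±2, l_i+l_f ≥ 2, |Δm_l| ≤ 2): satisfied.

E2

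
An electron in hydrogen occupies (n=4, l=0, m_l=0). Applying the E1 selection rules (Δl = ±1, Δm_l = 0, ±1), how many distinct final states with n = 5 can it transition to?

E1 requires Δl = ±1, so l_f ∈ {-1, 1}; with 0 ≤ l_f ≤ n_f−1 = 4, the allowed l_f values are {1}.
For l_f = 1: m_f ∈ {m_i−1, m_i, m_i+1} ∩ [−1, 1] = {-1, 0, 1} → 3 states.
Total: 3.

3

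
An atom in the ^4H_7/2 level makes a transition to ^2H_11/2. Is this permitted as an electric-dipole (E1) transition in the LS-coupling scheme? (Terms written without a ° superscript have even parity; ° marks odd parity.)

Reading off the term symbols: S 3/2→1/2, L 5→5, J 7/2→11/2, parity even→even.
ΔL = 0, ±1 (not L=0↔0): L: 5 → 5, ΔL = +0 — ok.
Parity must change: even → even — fails.
ΔJ = 0, ±1 (not J=0↔0): J: 7/2 → 11/2, ΔJ = +2 — fails.
ΔS = 0: S: 3/2 → 1/2 — fails.
Rule(s) violated: parity, ΔS, ΔJ.

forbidden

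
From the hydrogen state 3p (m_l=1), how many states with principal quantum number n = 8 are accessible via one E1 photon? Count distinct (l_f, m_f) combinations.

E1 requires Δl = ±1, so l_f ∈ {0, 2}; with 0 ≤ l_f ≤ n_f−1 = 7, the allowed l_f values are {0, 2}.
For l_f = 0: m_f ∈ {m_i−1, m_i, m_i+1} ∩ [−0, 0] = {0} → 1 state.
For l_f = 2: m_f ∈ {m_i−1, m_i, m_i+1} ∩ [−2, 2] = {0, 1, 2} → 3 states.
Total: 4.

4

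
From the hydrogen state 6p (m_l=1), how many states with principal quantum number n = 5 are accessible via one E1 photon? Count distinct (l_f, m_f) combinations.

4

E1 requires Δl = ±1, so l_f ∈ {0, 2}; with 0 ≤ l_f ≤ n_f−1 = 4, the allowed l_f values are {0, 2}.
For l_f = 0: m_f ∈ {m_i−1, m_i, m_i+1} ∩ [−0, 0] = {0} → 1 state.
For l_f = 2: m_f ∈ {m_i−1, m_i, m_i+1} ∩ [−2, 2] = {0, 1, 2} → 3 states.
Total: 4.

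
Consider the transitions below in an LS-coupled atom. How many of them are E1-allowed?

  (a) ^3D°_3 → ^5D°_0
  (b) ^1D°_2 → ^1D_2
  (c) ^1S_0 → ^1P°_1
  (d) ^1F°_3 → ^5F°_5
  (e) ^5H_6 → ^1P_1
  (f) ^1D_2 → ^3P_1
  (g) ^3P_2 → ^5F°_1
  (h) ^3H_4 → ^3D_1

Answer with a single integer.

(a) forbidden (parity, ΔS, ΔJ fail)
(b) allowed
(c) allowed
(d) forbidden (parity, ΔS, ΔJ fail)
(e) forbidden (parity, ΔS, ΔL, ΔJ fail)
(f) forbidden (parity, ΔS fail)
(g) forbidden (ΔS, ΔL fail)
(h) forbidden (parity, ΔL, ΔJ fail)
Total allowed: 2 of 8.

2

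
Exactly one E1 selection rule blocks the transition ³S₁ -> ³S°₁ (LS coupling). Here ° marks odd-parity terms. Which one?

the L=0 ↔ L=0 exclusion

ΔJ = 0, ±1 (not J=0↔0): J: 1 → 1, ΔJ = +0 — passes.
ΔL = 0, ±1 (not L=0↔0): L: 0 → 0, ΔL = +0 — fails.
Parity must change: even → odd — passes.
ΔS = 0: S: 1 → 1 — passes.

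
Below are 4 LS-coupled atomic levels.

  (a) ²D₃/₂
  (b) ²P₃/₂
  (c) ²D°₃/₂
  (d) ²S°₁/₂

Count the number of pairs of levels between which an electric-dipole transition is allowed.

3

(a)–(b): forbidden (parity).
(a)–(c): allowed.
(a)–(d): forbidden (ΔL).
(b)–(c): allowed.
(b)–(d): allowed.
(c)–(d): forbidden (parity, ΔL).
Allowed pairs: 3 of 6.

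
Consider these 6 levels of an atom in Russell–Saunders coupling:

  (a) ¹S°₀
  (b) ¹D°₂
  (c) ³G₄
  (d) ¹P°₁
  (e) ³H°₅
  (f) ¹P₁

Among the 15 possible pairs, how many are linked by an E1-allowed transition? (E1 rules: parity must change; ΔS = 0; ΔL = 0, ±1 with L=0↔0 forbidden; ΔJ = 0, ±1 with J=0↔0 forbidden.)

4

(a)–(b): forbidden (parity, ΔL, ΔJ).
(a)–(c): forbidden (ΔS, ΔL, ΔJ).
(a)–(d): forbidden (parity).
(a)–(e): forbidden (parity, ΔS, ΔL, ΔJ).
(a)–(f): allowed.
(b)–(c): forbidden (ΔS, ΔL, ΔJ).
(b)–(d): forbidden (parity).
(b)–(e): forbidden (parity, ΔS, ΔL, ΔJ).
(b)–(f): allowed.
(c)–(d): forbidden (ΔS, ΔL, ΔJ).
(c)–(e): allowed.
(c)–(f): forbidden (parity, ΔS, ΔL, ΔJ).
(d)–(e): forbidden (parity, ΔS, ΔL, ΔJ).
(d)–(f): allowed.
(e)–(f): forbidden (ΔS, ΔL, ΔJ).
Allowed pairs: 4 of 15.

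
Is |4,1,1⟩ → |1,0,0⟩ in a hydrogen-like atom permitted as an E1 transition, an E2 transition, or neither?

Δl = 0 − 1 = -1; l_i + l_f = 1.
Δm_l = -1.
E1 (Δl = ±1, |Δm_l| ≤ 1): satisfied.
E2 (Δl = 0,±2, l_i+l_f ≥ 2, |Δm_l| ≤ 2): not satisfied.

E1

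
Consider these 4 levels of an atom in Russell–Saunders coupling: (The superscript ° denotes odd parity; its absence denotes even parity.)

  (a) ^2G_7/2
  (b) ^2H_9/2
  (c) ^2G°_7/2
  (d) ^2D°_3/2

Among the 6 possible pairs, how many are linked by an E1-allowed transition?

(a)–(b): forbidden (parity).
(a)–(c): allowed.
(a)–(d): forbidden (ΔL, ΔJ).
(b)–(c): allowed.
(b)–(d): forbidden (ΔL, ΔJ).
(c)–(d): forbidden (parity, ΔL, ΔJ).
Allowed pairs: 2 of 6.

2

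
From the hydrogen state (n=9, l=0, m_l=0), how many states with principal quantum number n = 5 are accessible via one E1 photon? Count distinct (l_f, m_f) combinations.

3

E1 requires Δl = ±1, so l_f ∈ {-1, 1}; with 0 ≤ l_f ≤ n_f−1 = 4, the allowed l_f values are {1}.
For l_f = 1: m_f ∈ {m_i−1, m_i, m_i+1} ∩ [−1, 1] = {-1, 0, 1} → 3 states.
Total: 3.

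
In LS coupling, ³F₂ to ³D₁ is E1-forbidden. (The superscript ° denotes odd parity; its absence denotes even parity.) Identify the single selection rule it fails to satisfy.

parity

Parity must change: even → even — violated.
ΔS = 0: S: 1 → 1 — satisfied.
ΔL = 0, ±1 (not L=0↔0): L: 3 → 2, ΔL = -1 — satisfied.
ΔJ = 0, ±1 (not J=0↔0): J: 2 → 1, ΔJ = -1 — satisfied.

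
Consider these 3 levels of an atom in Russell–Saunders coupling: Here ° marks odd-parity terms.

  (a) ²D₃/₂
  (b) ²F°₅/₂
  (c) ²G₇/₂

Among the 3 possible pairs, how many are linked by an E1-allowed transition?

2

(a)–(b): allowed.
(a)–(c): forbidden (parity, ΔL, ΔJ).
(b)–(c): allowed.
Allowed pairs: 2 of 3.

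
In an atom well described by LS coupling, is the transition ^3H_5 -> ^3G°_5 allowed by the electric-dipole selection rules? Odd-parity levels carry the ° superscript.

allowed

Initial level: S=1, L=5, J=5, parity even. Final level: S=1, L=4, J=5, parity odd.
Parity must change: even → odd — ✓.
ΔS = 0: S: 1 → 1 — ✓.
ΔL = 0, ±1 (not L=0↔0): L: 5 → 4, ΔL = -1 — ✓.
ΔJ = 0, ±1 (not J=0↔0): J: 5 → 5, ΔJ = +0 — ✓.
All four E1 rules are satisfied.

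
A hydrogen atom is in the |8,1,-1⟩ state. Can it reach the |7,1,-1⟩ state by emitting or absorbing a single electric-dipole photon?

l: 1 → 1 (Δl = +0). Δl = ±1 violated.
Δm_l = -1 − (-1) = +0. E1 requires Δm_l = 0, ±1: satisfied.
The transition is electric-dipole forbidden.

forbidden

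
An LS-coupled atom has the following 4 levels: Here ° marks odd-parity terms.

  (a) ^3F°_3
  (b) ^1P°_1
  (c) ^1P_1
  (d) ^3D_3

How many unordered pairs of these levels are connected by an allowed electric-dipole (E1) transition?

2

(a)–(b): forbidden (parity, ΔS, ΔL, ΔJ).
(a)–(c): forbidden (ΔS, ΔL, ΔJ).
(a)–(d): allowed.
(b)–(c): allowed.
(b)–(d): forbidden (ΔS, ΔJ).
(c)–(d): forbidden (parity, ΔS, ΔJ).
Allowed pairs: 2 of 6.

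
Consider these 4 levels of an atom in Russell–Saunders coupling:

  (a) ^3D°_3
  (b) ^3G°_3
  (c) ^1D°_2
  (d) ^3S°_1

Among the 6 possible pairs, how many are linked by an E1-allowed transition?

0

(a)–(b): forbidden (parity, ΔL).
(a)–(c): forbidden (parity, ΔS).
(a)–(d): forbidden (parity, ΔL, ΔJ).
(b)–(c): forbidden (parity, ΔS, ΔL).
(b)–(d): forbidden (parity, ΔL, ΔJ).
(c)–(d): forbidden (parity, ΔS, ΔL).
Allowed pairs: 0 of 6.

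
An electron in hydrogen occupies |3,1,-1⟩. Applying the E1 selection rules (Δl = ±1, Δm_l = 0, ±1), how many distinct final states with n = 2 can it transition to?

E1 requires Δl = ±1, so l_f ∈ {0, 2}; with 0 ≤ l_f ≤ n_f−1 = 1, the allowed l_f values are {0}.
For l_f = 0: m_f ∈ {m_i−1, m_i, m_i+1} ∩ [−0, 0] = {0} → 1 state.
Total: 1.

1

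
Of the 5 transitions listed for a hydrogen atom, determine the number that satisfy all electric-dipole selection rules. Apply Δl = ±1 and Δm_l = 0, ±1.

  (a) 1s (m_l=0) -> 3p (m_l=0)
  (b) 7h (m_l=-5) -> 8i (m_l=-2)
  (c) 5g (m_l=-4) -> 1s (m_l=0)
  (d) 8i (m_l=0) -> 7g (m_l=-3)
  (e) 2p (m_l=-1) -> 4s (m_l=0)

2

(a) allowed
(b) forbidden — Δm_l = +3 (E1 requires Δm_l = 0, ±1)
(c) forbidden — Δl = -4 (E1 requires Δl = ±1); Δm_l = +4 (E1 requires Δm_l = 0, ±1)
(d) forbidden — Δl = -2 (E1 requires Δl = ±1); Δm_l = -3 (E1 requires Δm_l = 0, ±1)
(e) allowed
Total allowed: 2 of 5.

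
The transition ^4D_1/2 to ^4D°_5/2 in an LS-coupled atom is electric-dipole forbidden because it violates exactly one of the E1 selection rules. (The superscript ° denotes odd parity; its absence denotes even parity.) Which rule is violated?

the ΔJ = 0, ±1 rule

Parity must change: even → odd — passes.
ΔL = 0, ±1 (not L=0↔0): L: 2 → 2, ΔL = +0 — passes.
ΔS = 0: S: 3/2 → 3/2 — passes.
ΔJ = 0, ±1 (not J=0↔0): J: 1/2 → 5/2, ΔJ = +2 — fails.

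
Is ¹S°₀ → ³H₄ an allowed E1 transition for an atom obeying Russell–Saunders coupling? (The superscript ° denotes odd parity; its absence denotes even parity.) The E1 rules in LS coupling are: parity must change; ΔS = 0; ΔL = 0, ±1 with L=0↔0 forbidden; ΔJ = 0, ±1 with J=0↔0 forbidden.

Initial level: S=0, L=0, J=0, parity odd. Final level: S=1, L=5, J=4, parity even.
Parity must change: odd → even — ✓.
ΔS = 0: S: 0 → 1 — ✗.
ΔL = 0, ±1 (not L=0↔0): L: 0 → 5, ΔL = +5 — ✗.
ΔJ = 0, ±1 (not J=0↔0): J: 0 → 4, ΔJ = +4 — ✗.
Rule(s) violated: ΔS, ΔL, ΔJ.

forbidden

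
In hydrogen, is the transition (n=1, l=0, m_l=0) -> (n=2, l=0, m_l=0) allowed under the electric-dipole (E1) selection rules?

l: 0 → 0 (Δl = +0). Δl = ±1 fails.
m_l: 0 → 0 (Δm_l = +0). |Δm_l| ≤ 1 passes.
The transition is electric-dipole forbidden.

forbidden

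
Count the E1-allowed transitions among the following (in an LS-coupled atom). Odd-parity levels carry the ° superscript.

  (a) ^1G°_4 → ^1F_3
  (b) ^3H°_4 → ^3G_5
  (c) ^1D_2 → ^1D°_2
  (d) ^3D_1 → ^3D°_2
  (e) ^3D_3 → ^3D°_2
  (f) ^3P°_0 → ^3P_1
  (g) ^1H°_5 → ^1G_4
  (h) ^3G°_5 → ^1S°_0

(a) allowed
(b) allowed
(c) allowed
(d) allowed
(e) allowed
(f) allowed
(g) allowed
(h) forbidden (parity, ΔS, ΔL, ΔJ fail)
Total allowed: 7 of 8.

7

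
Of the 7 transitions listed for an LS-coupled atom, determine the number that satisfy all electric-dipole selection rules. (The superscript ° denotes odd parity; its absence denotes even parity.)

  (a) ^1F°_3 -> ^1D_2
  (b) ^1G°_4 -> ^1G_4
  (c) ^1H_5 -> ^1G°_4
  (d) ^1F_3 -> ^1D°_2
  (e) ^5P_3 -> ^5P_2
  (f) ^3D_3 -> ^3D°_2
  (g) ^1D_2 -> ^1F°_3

6

(a) allowed
(b) allowed
(c) allowed
(d) allowed
(e) forbidden (parity fails)
(f) allowed
(g) allowed
Total allowed: 6 of 7.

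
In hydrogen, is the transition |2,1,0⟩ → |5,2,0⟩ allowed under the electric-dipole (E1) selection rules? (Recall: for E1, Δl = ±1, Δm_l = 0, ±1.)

Initial l = 1, final l = 2, so Δl = +1. E1 requires Δl = ±1: ok.
m_l: 0 → 0 (Δm_l = +0). |Δm_l| ≤ 1 ok.
All E1 selection rules are satisfied.

allowed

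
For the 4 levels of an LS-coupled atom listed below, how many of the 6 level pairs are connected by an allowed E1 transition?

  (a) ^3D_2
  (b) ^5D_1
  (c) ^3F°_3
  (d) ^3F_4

(a)–(b): forbidden (parity, ΔS).
(a)–(c): allowed.
(a)–(d): forbidden (parity, ΔJ).
(b)–(c): forbidden (ΔS, ΔJ).
(b)–(d): forbidden (parity, ΔS, ΔJ).
(c)–(d): allowed.
Allowed pairs: 2 of 6.

2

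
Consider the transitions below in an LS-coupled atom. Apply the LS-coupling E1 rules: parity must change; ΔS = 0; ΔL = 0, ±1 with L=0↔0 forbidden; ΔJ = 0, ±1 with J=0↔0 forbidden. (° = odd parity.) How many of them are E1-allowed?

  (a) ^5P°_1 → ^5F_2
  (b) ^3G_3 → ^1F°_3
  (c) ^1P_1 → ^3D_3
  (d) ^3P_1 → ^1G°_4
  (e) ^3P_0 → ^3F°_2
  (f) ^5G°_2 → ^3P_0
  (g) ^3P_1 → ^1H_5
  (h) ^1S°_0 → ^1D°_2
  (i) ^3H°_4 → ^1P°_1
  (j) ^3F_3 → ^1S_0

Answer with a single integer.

0

(a) forbidden (ΔL fails)
(b) forbidden (ΔS fails)
(c) forbidden (parity, ΔS, ΔJ fail)
(d) forbidden (ΔS, ΔL, ΔJ fail)
(e) forbidden (ΔL, ΔJ fail)
(f) forbidden (ΔS, ΔL, ΔJ fail)
(g) forbidden (parity, ΔS, ΔL, ΔJ fail)
(h) forbidden (parity, ΔL, ΔJ fail)
(i) forbidden (parity, ΔS, ΔL, ΔJ fail)
(j) forbidden (parity, ΔS, ΔL, ΔJ fail)
Total allowed: 0 of 10.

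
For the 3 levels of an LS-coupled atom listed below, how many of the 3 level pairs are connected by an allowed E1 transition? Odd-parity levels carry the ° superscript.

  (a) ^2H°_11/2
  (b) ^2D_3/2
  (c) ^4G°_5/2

(a)–(b): forbidden (ΔL, ΔJ).
(a)–(c): forbidden (parity, ΔS, ΔJ).
(b)–(c): forbidden (ΔS, ΔL).
Allowed pairs: 0 of 3.

0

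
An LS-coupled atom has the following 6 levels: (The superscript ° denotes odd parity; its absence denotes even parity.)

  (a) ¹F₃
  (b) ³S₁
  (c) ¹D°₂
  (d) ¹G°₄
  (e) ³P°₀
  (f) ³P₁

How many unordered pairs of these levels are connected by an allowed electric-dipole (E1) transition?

4

(a)–(b): forbidden (parity, ΔS, ΔL, ΔJ).
(a)–(c): allowed.
(a)–(d): allowed.
(a)–(e): forbidden (ΔS, ΔL, ΔJ).
(a)–(f): forbidden (parity, ΔS, ΔL, ΔJ).
(b)–(c): forbidden (ΔS, ΔL).
(b)–(d): forbidden (ΔS, ΔL, ΔJ).
(b)–(e): allowed.
(b)–(f): forbidden (parity).
(c)–(d): forbidden (parity, ΔL, ΔJ).
(c)–(e): forbidden (parity, ΔS, ΔJ).
(c)–(f): forbidden (ΔS).
(d)–(e): forbidden (parity, ΔS, ΔL, ΔJ).
(d)–(f): forbidden (ΔS, ΔL, ΔJ).
(e)–(f): allowed.
Allowed pairs: 4 of 15.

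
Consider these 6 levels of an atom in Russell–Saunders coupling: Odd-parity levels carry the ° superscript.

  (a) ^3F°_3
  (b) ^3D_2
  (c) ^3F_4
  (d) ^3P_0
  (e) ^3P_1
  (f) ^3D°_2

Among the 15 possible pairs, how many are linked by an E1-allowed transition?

4

(a)–(b): allowed.
(a)–(c): allowed.
(a)–(d): forbidden (ΔL, ΔJ).
(a)–(e): forbidden (ΔL, ΔJ).
(a)–(f): forbidden (parity).
(b)–(c): forbidden (parity, ΔJ).
(b)–(d): forbidden (parity, ΔJ).
(b)–(e): forbidden (parity).
(b)–(f): allowed.
(c)–(d): forbidden (parity, ΔL, ΔJ).
(c)–(e): forbidden (parity, ΔL, ΔJ).
(c)–(f): forbidden (ΔJ).
(d)–(e): forbidden (parity).
(d)–(f): forbidden (ΔJ).
(e)–(f): allowed.
Allowed pairs: 4 of 15.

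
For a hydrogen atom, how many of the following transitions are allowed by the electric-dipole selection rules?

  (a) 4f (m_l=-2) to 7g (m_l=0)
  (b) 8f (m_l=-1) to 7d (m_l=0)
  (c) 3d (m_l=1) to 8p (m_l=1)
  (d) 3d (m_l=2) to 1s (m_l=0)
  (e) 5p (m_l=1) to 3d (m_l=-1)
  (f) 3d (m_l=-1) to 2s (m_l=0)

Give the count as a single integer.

(a) forbidden — Δm_l = +2 (E1 requires Δm_l = 0, ±1)
(b) allowed
(c) allowed
(d) forbidden — Δl = -2 (E1 requires Δl = ±1); Δm_l = -2 (E1 requires Δm_l = 0, ±1)
(e) forbidden — Δm_l = -2 (E1 requires Δm_l = 0, ±1)
(f) forbidden — Δl = -2 (E1 requires Δl = ±1)
Total allowed: 2 of 6.

2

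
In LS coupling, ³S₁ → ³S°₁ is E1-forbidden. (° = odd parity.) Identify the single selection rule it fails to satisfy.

Parity must change: even → odd — satisfied.
ΔS = 0: S: 1 → 1 — satisfied.
ΔL = 0, ±1 (not L=0↔0): L: 0 → 0, ΔL = +0 — violated.
ΔJ = 0, ±1 (not J=0↔0): J: 1 → 1, ΔJ = +0 — satisfied.

the L=0 ↔ L=0 exclusion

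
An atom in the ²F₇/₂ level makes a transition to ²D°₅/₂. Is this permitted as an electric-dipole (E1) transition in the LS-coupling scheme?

allowed

Initial level: S=1/2, L=3, J=7/2, parity even. Final level: S=1/2, L=2, J=5/2, parity odd.
Parity must change: even → odd — ok.
ΔL = 0, ±1 (not L=0↔0): L: 3 → 2, ΔL = -1 — ok.
ΔJ = 0, ±1 (not J=0↔0): J: 7/2 → 5/2, ΔJ = -1 — ok.
ΔS = 0: S: 1/2 → 1/2 — ok.
All four E1 rules are satisfied.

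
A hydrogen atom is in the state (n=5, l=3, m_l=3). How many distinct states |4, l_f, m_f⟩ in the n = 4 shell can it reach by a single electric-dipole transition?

E1 requires Δl = ±1, so l_f ∈ {2, 4}; with 0 ≤ l_f ≤ n_f−1 = 3, the allowed l_f values are {2}.
For l_f = 2: m_f ∈ {m_i−1, m_i, m_i+1} ∩ [−2, 2] = {2} → 1 state.
Total: 1.

1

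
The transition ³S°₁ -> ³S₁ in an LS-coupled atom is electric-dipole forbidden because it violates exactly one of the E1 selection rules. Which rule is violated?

Reading off the term symbols: S 1→1, L 0→0, J 1→1, parity odd→even.
ΔS = 0: S: 1 → 1 — ok.
Parity must change: odd → even — ok.
ΔJ = 0, ±1 (not J=0↔0): J: 1 → 1, ΔJ = +0 — ok.
ΔL = 0, ±1 (not L=0↔0): L: 0 → 0, ΔL = +0 — fails.

the L=0 ↔ L=0 exclusion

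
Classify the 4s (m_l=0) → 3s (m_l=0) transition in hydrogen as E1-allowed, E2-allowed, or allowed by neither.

Δl = 0 − 0 = +0; l_i + l_f = 0.
Δm_l = +0.
E1 (Δl = ±1, |Δm_l| ≤ 1): not satisfied.
E2 (Δl = 0,±2, l_i+l_f ≥ 2, |Δm_l| ≤ 2): not satisfied.

neither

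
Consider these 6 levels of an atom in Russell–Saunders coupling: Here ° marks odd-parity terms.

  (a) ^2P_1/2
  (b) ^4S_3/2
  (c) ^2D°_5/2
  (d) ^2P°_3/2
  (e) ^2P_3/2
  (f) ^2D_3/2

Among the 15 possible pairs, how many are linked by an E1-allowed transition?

5

(a)–(b): forbidden (parity, ΔS).
(a)–(c): forbidden (ΔJ).
(a)–(d): allowed.
(a)–(e): forbidden (parity).
(a)–(f): forbidden (parity).
(b)–(c): forbidden (ΔS, ΔL).
(b)–(d): forbidden (ΔS).
(b)–(e): forbidden (parity, ΔS).
(b)–(f): forbidden (parity, ΔS, ΔL).
(c)–(d): forbidden (parity).
(c)–(e): allowed.
(c)–(f): allowed.
(d)–(e): allowed.
(d)–(f): allowed.
(e)–(f): forbidden (parity).
Allowed pairs: 5 of 15.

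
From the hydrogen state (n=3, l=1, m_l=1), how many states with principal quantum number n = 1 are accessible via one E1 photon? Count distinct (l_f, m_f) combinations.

1

E1 requires Δl = ±1, so l_f ∈ {0, 2}; with 0 ≤ l_f ≤ n_f−1 = 0, the allowed l_f values are {0}.
For l_f = 0: m_f ∈ {m_i−1, m_i, m_i+1} ∩ [−0, 0] = {0} → 1 state.
Total: 1.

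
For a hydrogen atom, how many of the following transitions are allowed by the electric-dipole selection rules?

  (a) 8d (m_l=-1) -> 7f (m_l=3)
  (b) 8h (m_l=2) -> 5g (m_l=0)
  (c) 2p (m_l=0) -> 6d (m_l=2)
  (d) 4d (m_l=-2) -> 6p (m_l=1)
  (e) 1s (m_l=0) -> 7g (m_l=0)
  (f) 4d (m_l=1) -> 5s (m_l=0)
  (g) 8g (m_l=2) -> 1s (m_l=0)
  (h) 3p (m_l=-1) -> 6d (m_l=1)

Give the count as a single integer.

0

(a) forbidden — Δm_l = +4 (E1 requires Δm_l = 0, ±1)
(b) forbidden — Δm_l = -2 (E1 requires Δm_l = 0, ±1)
(c) forbidden — Δm_l = +2 (E1 requires Δm_l = 0, ±1)
(d) forbidden — Δm_l = +3 (E1 requires Δm_l = 0, ±1)
(e) forbidden — Δl = +4 (E1 requires Δl = ±1)
(f) forbidden — Δl = -2 (E1 requires Δl = ±1)
(g) forbidden — Δl = -4 (E1 requires Δl = ±1); Δm_l = -2 (E1 requires Δm_l = 0, ±1)
(h) forbidden — Δm_l = +2 (E1 requires Δm_l = 0, ±1)
Total allowed: 0 of 8.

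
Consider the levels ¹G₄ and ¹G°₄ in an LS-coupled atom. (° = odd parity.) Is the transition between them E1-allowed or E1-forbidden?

Reading off the term symbols: S 0→0, L 4→4, J 4→4, parity even→odd.
Parity must change: even → odd — satisfied.
ΔS = 0: S: 0 → 0 — satisfied.
ΔL = 0, ±1 (not L=0↔0): L: 4 → 4, ΔL = +0 — satisfied.
ΔJ = 0, ±1 (not J=0↔0): J: 4 → 4, ΔJ = +0 — satisfied.
All four E1 rules are satisfied.

allowed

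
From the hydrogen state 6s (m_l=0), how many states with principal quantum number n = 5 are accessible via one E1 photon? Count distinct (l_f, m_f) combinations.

E1 requires Δl = ±1, so l_f ∈ {-1, 1}; with 0 ≤ l_f ≤ n_f−1 = 4, the allowed l_f values are {1}.
For l_f = 1: m_f ∈ {m_i−1, m_i, m_i+1} ∩ [−1, 1] = {-1, 0, 1} → 3 states.
Total: 3.

3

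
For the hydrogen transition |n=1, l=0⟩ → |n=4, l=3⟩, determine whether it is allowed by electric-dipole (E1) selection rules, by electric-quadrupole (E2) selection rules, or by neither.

neither

Δl = 3 − 0 = +3; l_i + l_f = 3.
E1 (Δl = ±1): not satisfied.
E2 (Δl = 0,±2, l_i+l_f ≥ 2): not satisfied.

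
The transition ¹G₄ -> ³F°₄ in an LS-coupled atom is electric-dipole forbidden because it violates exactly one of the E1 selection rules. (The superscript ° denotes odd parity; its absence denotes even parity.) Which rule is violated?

Parity must change: even → odd — ✓.
ΔS = 0: S: 0 → 1 — ✗.
ΔL = 0, ±1 (not L=0↔0): L: 4 → 3, ΔL = -1 — ✓.
ΔJ = 0, ±1 (not J=0↔0): J: 4 → 4, ΔJ = +0 — ✓.

the ΔS = 0 rule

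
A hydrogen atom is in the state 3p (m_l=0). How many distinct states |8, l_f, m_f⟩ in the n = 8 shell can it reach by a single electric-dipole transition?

4

E1 requires Δl = ±1, so l_f ∈ {0, 2}; with 0 ≤ l_f ≤ n_f−1 = 7, the allowed l_f values are {0, 2}.
For l_f = 0: m_f ∈ {m_i−1, m_i, m_i+1} ∩ [−0, 0] = {0} → 1 state.
For l_f = 2: m_f ∈ {m_i−1, m_i, m_i+1} ∩ [−2, 2] = {-1, 0, 1} → 3 states.
Total: 4.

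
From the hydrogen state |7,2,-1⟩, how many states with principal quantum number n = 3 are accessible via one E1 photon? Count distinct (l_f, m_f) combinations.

E1 requires Δl = ±1, so l_f ∈ {1, 3}; with 0 ≤ l_f ≤ n_f−1 = 2, the allowed l_f values are {1}.
For l_f = 1: m_f ∈ {m_i−1, m_i, m_i+1} ∩ [−1, 1] = {-1, 0} → 2 states.
Total: 2.

2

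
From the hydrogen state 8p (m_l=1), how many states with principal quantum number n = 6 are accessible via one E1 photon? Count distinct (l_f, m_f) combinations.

4

E1 requires Δl = ±1, so l_f ∈ {0, 2}; with 0 ≤ l_f ≤ n_f−1 = 5, the allowed l_f values are {0, 2}.
For l_f = 0: m_f ∈ {m_i−1, m_i, m_i+1} ∩ [−0, 0] = {0} → 1 state.
For l_f = 2: m_f ∈ {m_i−1, m_i, m_i+1} ∩ [−2, 2] = {0, 1, 2} → 3 states.
Total: 4.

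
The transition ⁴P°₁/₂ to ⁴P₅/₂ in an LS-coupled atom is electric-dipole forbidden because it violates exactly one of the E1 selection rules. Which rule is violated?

the ΔJ = 0, ±1 rule

Reading off the term symbols: S 3/2→3/2, L 1→1, J 1/2→5/2, parity odd→even.
Parity must change: odd → even — ✓.
ΔS = 0: S: 3/2 → 3/2 — ✓.
ΔL = 0, ±1 (not L=0↔0): L: 1 → 1, ΔL = +0 — ✓.
ΔJ = 0, ±1 (not J=0↔0): J: 1/2 → 5/2, ΔJ = +2 — ✗.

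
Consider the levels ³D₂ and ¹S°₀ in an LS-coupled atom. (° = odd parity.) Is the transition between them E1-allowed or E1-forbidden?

forbidden

Parity must change: even → odd — ok.
ΔS = 0: S: 1 → 0 — fails.
ΔL = 0, ±1 (not L=0↔0): L: 2 → 0, ΔL = -2 — fails.
ΔJ = 0, ±1 (not J=0↔0): J: 2 → 0, ΔJ = -2 — fails.
Rule(s) violated: ΔS, ΔL, ΔJ.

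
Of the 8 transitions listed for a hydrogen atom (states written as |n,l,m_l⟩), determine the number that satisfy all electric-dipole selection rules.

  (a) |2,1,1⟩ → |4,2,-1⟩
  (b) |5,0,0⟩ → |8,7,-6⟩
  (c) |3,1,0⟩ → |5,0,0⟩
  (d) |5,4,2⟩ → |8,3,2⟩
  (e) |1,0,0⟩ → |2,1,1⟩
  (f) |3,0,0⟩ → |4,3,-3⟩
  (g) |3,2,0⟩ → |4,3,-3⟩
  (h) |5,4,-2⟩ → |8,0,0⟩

(a) forbidden — Δm_l = -2 (E1 requires Δm_l = 0, ±1)
(b) forbidden — Δl = +7 (E1 requires Δl = ±1); Δm_l = -6 (E1 requires Δm_l = 0, ±1)
(c) allowed
(d) allowed
(e) allowed
(f) forbidden — Δl = +3 (E1 requires Δl = ±1); Δm_l = -3 (E1 requires Δm_l = 0, ±1)
(g) forbidden — Δm_l = -3 (E1 requires Δm_l = 0, ±1)
(h) forbidden — Δl = -4 (E1 requires Δl = ±1); Δm_l = +2 (E1 requires Δm_l = 0, ±1)
Total allowed: 3 of 8.

3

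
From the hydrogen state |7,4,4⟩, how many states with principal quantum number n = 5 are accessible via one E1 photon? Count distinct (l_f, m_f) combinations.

E1 requires Δl = ±1, so l_f ∈ {3, 5}; with 0 ≤ l_f ≤ n_f−1 = 4, the allowed l_f values are {3}.
For l_f = 3: m_f ∈ {m_i−1, m_i, m_i+1} ∩ [−3, 3] = {3} → 1 state.
Total: 1.

1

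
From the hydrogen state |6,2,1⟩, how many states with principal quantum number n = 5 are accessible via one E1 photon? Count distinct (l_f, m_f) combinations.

5

E1 requires Δl = ±1, so l_f ∈ {1, 3}; with 0 ≤ l_f ≤ n_f−1 = 4, the allowed l_f values are {1, 3}.
For l_f = 1: m_f ∈ {m_i−1, m_i, m_i+1} ∩ [−1, 1] = {0, 1} → 2 states.
For l_f = 3: m_f ∈ {m_i−1, m_i, m_i+1} ∩ [−3, 3] = {0, 1, 2} → 3 states.
Total: 5.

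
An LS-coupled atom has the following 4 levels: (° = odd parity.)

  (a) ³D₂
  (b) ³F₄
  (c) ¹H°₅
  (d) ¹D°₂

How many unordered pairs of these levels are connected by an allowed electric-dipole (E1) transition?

(a)–(b): forbidden (parity, ΔJ).
(a)–(c): forbidden (ΔS, ΔL, ΔJ).
(a)–(d): forbidden (ΔS).
(b)–(c): forbidden (ΔS, ΔL).
(b)–(d): forbidden (ΔS, ΔJ).
(c)–(d): forbidden (parity, ΔL, ΔJ).
Allowed pairs: 0 of 6.

0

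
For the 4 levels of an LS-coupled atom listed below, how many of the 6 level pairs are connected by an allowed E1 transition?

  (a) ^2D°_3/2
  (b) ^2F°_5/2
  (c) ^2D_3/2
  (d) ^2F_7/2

(a)–(b): forbidden (parity).
(a)–(c): allowed.
(a)–(d): forbidden (ΔJ).
(b)–(c): allowed.
(b)–(d): allowed.
(c)–(d): forbidden (parity, ΔJ).
Allowed pairs: 3 of 6.

3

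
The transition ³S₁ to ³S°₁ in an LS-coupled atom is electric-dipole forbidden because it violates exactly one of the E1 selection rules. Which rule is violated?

the L=0 ↔ L=0 exclusion

Parity must change: even → odd — ✓.
ΔS = 0: S: 1 → 1 — ✓.
ΔL = 0, ±1 (not L=0↔0): L: 0 → 0, ΔL = +0 — ✗.
ΔJ = 0, ±1 (not J=0↔0): J: 1 → 1, ΔJ = +0 — ✓.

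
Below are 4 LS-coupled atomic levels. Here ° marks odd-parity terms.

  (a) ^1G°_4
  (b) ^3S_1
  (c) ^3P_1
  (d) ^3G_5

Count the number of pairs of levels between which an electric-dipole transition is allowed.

(a)–(b): forbidden (ΔS, ΔL, ΔJ).
(a)–(c): forbidden (ΔS, ΔL, ΔJ).
(a)–(d): forbidden (ΔS).
(b)–(c): forbidden (parity).
(b)–(d): forbidden (parity, ΔL, ΔJ).
(c)–(d): forbidden (parity, ΔL, ΔJ).
Allowed pairs: 0 of 6.

0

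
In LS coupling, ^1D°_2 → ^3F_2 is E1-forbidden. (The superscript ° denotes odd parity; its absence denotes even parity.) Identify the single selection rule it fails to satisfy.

Reading off the term symbols: S 0→1, L 2→3, J 2→2, parity odd→even.
Parity must change: odd → even — ok.
ΔS = 0: S: 0 → 1 — fails.
ΔL = 0, ±1 (not L=0↔0): L: 2 → 3, ΔL = +1 — ok.
ΔJ = 0, ±1 (not J=0↔0): J: 2 → 2, ΔJ = +0 — ok.

the ΔS = 0 rule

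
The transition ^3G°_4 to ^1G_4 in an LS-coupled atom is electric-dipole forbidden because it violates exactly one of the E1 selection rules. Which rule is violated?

Initial level: S=1, L=4, J=4, parity odd. Final level: S=0, L=4, J=4, parity even.
Parity must change: odd → even — passes.
ΔL = 0, ±1 (not L=0↔0): L: 4 → 4, ΔL = +0 — passes.
ΔJ = 0, ±1 (not J=0↔0): J: 4 → 4, ΔJ = +0 — passes.
ΔS = 0: S: 1 → 0 — fails.

the ΔS = 0 rule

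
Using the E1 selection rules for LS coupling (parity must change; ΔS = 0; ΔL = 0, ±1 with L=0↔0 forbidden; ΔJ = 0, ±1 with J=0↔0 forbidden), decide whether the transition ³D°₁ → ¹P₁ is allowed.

Initial level: S=1, L=2, J=1, parity odd. Final level: S=0, L=1, J=1, parity even.
Parity must change: odd → even — ✓.
ΔS = 0: S: 1 → 0 — ✗.
ΔL = 0, ±1 (not L=0↔0): L: 2 → 1, ΔL = -1 — ✓.
ΔJ = 0, ±1 (not J=0↔0): J: 1 → 1, ΔJ = +0 — ✓.
Rule(s) violated: ΔS.

forbidden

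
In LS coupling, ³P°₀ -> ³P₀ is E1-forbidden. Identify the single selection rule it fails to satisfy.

the J=0 ↔ J=0 exclusion

Initial level: S=1, L=1, J=0, parity odd. Final level: S=1, L=1, J=0, parity even.
ΔJ = 0, ±1 (not J=0↔0): J: 0 → 0, ΔJ = +0 — fails.
ΔL = 0, ±1 (not L=0↔0): L: 1 → 1, ΔL = +0 — ok.
Parity must change: odd → even — ok.
ΔS = 0: S: 1 → 1 — ok.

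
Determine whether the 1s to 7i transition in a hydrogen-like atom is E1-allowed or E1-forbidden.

forbidden

l: 0 → 6 (Δl = +6). Δl = ±1 fails.
The transition is electric-dipole forbidden.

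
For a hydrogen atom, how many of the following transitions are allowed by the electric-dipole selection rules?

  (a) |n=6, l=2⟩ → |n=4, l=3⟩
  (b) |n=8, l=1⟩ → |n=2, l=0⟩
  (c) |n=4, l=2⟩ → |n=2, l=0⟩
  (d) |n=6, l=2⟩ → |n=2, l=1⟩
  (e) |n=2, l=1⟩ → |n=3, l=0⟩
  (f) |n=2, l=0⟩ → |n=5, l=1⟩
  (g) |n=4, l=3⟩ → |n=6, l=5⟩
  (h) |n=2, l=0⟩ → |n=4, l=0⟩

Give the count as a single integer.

(a) allowed
(b) allowed
(c) forbidden — Δl = -2 (E1 requires Δl = ±1)
(d) allowed
(e) allowed
(f) allowed
(g) forbidden — Δl = +2 (E1 requires Δl = ±1)
(h) forbidden — Δl = +0 (E1 requires Δl = ±1)
Total allowed: 5 of 8.

5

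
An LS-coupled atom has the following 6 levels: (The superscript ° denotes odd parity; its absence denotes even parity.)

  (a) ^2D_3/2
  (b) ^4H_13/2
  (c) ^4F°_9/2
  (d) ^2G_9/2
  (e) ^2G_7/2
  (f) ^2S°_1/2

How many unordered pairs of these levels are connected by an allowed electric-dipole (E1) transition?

0

(a)–(b): forbidden (parity, ΔS, ΔL, ΔJ).
(a)–(c): forbidden (ΔS, ΔJ).
(a)–(d): forbidden (parity, ΔL, ΔJ).
(a)–(e): forbidden (parity, ΔL, ΔJ).
(a)–(f): forbidden (ΔL).
(b)–(c): forbidden (ΔL, ΔJ).
(b)–(d): forbidden (parity, ΔS, ΔJ).
(b)–(e): forbidden (parity, ΔS, ΔJ).
(b)–(f): forbidden (ΔS, ΔL, ΔJ).
(c)–(d): forbidden (ΔS).
(c)–(e): forbidden (ΔS).
(c)–(f): forbidden (parity, ΔS, ΔL, ΔJ).
(d)–(e): forbidden (parity).
(d)–(f): forbidden (ΔL, ΔJ).
(e)–(f): forbidden (ΔL, ΔJ).
Allowed pairs: 0 of 15.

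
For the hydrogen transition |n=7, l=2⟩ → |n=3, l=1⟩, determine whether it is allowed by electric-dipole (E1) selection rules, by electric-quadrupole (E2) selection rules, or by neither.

E1

Δl = 1 − 2 = -1; l_i + l_f = 3.
E1 (Δl = ±1): satisfied.
E2 (Δl = 0,±2, l_i+l_f ≥ 2): not satisfied.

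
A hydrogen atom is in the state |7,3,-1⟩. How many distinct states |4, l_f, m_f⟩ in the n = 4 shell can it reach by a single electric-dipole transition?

3

E1 requires Δl = ±1, so l_f ∈ {2, 4}; with 0 ≤ l_f ≤ n_f−1 = 3, the allowed l_f values are {2}.
For l_f = 2: m_f ∈ {m_i−1, m_i, m_i+1} ∩ [−2, 2] = {-2, -1, 0} → 3 states.
Total: 3.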